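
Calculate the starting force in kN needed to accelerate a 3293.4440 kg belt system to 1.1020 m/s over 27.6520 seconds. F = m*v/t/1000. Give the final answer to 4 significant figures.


F = 3293.4440 * 1.1020 / 27.6520 / 1000
F = 0.1313 kN


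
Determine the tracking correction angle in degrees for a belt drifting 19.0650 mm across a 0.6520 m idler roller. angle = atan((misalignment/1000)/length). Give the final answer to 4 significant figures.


misalign_m = 19.0650 / 1000 = 0.019065 m
angle = atan(0.019065 / 0.6520)
angle = 1.675 deg


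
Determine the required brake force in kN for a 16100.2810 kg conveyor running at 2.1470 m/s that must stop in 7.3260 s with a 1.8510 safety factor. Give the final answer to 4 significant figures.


F = 16100.2810 * 2.1470 / 7.3260 * 1.8510 / 1000
F = 8.734 kN


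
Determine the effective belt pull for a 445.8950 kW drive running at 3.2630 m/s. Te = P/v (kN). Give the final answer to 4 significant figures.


Te = P / v = 445.8950 / 3.2630
Te = 136.7 kN


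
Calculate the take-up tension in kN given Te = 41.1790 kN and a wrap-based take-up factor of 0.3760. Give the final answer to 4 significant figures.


T_tu = 41.1790 * 0.3760
T_tu = 15.48 kN


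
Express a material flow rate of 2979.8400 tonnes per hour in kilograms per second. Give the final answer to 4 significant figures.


m_dot = 2979.8400 * 1000 / 3600
m_dot = 827.7 kg/s


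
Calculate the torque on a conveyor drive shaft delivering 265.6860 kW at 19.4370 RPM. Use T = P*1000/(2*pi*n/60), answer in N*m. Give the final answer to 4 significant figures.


omega = 2*pi*19.4370/60 = 2.03544 rad/s
T = 265.6860*1000 / 2.03544
T = 130500 N*m


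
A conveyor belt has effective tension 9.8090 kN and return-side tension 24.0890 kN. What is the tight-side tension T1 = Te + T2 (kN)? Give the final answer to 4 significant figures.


T1 = Te + T2 = 9.8090 + 24.0890
T1 = 33.90 kN


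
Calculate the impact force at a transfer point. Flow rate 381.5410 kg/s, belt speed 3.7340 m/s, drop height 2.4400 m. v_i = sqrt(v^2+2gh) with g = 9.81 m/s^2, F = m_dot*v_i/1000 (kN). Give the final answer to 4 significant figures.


v_i = sqrt(3.7340^2 + 2*9.81*2.4400) = 7.86229 m/s
F = 381.5410 * 7.86229 / 1000
F = 3.000 kN


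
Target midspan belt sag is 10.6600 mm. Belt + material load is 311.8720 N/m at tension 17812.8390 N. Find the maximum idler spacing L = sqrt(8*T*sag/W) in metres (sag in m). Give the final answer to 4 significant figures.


sag = 10.6600/1000 = 0.010660 m
L = sqrt(8 * 17812.8390 * 0.010660 / 311.8720)
L = 2.207 m


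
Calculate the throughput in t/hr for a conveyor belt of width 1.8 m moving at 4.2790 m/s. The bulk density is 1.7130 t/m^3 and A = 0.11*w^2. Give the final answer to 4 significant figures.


A = 0.11 * 1.8^2 = 0.3564 m^2
C = 0.3564 * 4.2790 * 1.7130 * 3600
C = 9405 t/hr


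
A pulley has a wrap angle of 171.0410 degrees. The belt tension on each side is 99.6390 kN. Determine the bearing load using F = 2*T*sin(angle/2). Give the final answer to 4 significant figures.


F = 2 * 99.6390 * sin(171.0410/2 deg)
F = 198.7 kN


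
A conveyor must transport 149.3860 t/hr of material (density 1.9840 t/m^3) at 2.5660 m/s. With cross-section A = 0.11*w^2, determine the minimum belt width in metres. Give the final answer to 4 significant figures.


A_req = 149.3860 / (2.5660 * 1.9840 * 3600) = 0.00815097 m^2
w = sqrt(0.00815097 / 0.11)
w = 0.2722 m


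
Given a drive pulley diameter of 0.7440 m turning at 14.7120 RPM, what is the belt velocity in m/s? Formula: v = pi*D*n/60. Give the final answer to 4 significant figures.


v = pi * 0.7440 * 14.7120 / 60
v = 0.5731 m/s


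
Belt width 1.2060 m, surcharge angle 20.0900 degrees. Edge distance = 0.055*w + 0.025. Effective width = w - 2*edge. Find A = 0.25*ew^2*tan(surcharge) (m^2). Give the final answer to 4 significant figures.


edge = 0.055*1.2060 + 0.025 = 0.09133 m
ew = 1.2060 - 2*0.09133 = 1.02334 m
A = 0.25 * 1.02334^2 * tan(20.0900 deg)
A = 0.09576 m^2


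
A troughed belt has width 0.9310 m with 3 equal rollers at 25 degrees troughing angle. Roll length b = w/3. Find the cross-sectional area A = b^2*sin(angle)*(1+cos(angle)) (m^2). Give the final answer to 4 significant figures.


b = 0.9310/3 = 0.310333 m
A = 0.310333^2 * sin(25 deg) * (1 + cos(25 deg))
A = 0.07759 m^2


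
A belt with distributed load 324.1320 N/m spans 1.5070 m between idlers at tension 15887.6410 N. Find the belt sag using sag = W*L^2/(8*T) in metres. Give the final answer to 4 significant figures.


sag = 324.1320 * 1.5070^2 / (8 * 15887.6410)
sag = 0.005792 m


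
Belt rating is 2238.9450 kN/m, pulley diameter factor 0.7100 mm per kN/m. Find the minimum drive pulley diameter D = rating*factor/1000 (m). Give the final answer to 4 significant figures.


D = 2238.9450 * 0.7100 / 1000
D = 1.590 m


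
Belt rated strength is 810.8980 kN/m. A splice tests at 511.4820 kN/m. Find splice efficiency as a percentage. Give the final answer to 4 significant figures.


Eff = 511.4820 / 810.8980 * 100
Eff = 63.08 %


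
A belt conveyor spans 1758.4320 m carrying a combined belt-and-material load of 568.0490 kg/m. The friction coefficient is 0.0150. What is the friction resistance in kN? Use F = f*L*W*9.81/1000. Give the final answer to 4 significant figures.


F = 0.0150 * 1758.4320 * 568.0490 * 9.81 / 1000
F = 147.0 kN


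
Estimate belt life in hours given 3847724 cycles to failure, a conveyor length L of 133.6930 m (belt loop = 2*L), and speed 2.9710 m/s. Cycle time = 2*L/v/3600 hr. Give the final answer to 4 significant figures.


cycle_time = 2 * 133.6930 / 2.9710 / 3600 = 0.0249996 hr
life = 3847724 * 0.0249996 = 96190 hours


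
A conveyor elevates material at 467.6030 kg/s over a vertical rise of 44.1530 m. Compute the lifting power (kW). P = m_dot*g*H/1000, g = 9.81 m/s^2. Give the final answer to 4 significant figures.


P = 467.6030 * 9.81 * 44.1530 / 1000
P = 202.5 kW


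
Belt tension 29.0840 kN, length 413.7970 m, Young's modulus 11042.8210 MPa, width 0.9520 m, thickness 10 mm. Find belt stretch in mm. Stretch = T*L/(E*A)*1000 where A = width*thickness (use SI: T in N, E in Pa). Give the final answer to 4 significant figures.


A = 0.9520 * 0.01 = 0.00952 m^2
Stretch = 29.0840*1000 * 413.7970 / (11042.8210e6 * 0.00952) * 1000
Stretch = 114.5 mm


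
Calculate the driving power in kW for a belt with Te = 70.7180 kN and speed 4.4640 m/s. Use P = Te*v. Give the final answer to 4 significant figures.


P = Te * v = 70.7180 * 4.4640
P = 315.7 kW


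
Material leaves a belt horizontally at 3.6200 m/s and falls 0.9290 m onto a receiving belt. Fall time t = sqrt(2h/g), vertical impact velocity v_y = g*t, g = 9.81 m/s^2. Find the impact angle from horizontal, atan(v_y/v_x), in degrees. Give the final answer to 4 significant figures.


t = sqrt(2*0.9290/9.81) = 0.435199 s
v_y = 9.81 * 0.435199 = 4.2693 m/s
angle = atan(4.2693 / 3.6200) = 49.70 deg


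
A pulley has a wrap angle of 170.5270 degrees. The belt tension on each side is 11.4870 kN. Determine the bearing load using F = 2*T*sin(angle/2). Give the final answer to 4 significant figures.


F = 2 * 11.4870 * sin(170.5270/2 deg)
F = 22.90 kN


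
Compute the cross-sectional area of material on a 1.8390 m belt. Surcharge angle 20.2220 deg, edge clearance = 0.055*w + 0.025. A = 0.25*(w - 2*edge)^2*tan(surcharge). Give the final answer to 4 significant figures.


edge = 0.055*1.8390 + 0.025 = 0.126145 m
ew = 1.8390 - 2*0.126145 = 1.58671 m
A = 0.25 * 1.58671^2 * tan(20.2220 deg)
A = 0.2319 m^2


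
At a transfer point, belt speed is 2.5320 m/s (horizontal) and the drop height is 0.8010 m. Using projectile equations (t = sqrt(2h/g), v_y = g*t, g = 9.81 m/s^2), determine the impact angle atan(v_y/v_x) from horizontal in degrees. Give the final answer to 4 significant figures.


t = sqrt(2*0.8010/9.81) = 0.404107 s
v_y = 9.81 * 0.404107 = 3.96429 m/s
angle = atan(3.96429 / 2.5320) = 57.43 deg


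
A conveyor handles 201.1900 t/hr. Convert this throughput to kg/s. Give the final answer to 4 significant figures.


m_dot = 201.1900 * 1000 / 3600
m_dot = 55.89 kg/s


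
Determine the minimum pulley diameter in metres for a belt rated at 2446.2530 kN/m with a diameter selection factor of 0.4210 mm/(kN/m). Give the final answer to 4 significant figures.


D = 2446.2530 * 0.4210 / 1000
D = 1.030 m


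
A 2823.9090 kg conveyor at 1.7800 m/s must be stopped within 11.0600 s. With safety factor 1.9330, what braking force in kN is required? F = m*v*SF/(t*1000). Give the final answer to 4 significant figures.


F = 2823.9090 * 1.7800 / 11.0600 * 1.9330 / 1000
F = 0.8785 kN


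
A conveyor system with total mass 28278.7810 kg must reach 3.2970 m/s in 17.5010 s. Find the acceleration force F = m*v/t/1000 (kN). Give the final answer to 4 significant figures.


F = 28278.7810 * 3.2970 / 17.5010 / 1000
F = 5.327 kN


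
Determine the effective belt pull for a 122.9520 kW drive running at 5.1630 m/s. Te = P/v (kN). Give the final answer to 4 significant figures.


Te = P / v = 122.9520 / 5.1630
Te = 23.81 kN


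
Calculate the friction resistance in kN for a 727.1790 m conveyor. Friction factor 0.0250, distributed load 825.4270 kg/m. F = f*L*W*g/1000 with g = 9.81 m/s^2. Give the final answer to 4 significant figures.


F = 0.0250 * 727.1790 * 825.4270 * 9.81 / 1000
F = 147.2 kN


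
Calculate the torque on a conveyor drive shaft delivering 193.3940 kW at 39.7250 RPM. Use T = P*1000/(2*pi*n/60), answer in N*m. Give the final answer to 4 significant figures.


omega = 2*pi*39.7250/60 = 4.15999 rad/s
T = 193.3940*1000 / 4.15999
T = 46490 N*m


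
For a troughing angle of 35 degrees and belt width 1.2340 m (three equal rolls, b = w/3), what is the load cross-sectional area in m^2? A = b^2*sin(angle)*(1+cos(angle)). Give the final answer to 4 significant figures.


b = 1.2340/3 = 0.411333 m
A = 0.411333^2 * sin(35 deg) * (1 + cos(35 deg))
A = 0.1765 m^2


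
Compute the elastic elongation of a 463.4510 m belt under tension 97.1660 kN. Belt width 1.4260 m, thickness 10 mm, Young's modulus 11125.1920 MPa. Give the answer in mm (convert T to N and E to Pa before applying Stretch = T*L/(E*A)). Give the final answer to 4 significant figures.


A = 1.4260 * 0.01 = 0.01426 m^2
Stretch = 97.1660*1000 * 463.4510 / (11125.1920e6 * 0.01426) * 1000
Stretch = 283.9 mm


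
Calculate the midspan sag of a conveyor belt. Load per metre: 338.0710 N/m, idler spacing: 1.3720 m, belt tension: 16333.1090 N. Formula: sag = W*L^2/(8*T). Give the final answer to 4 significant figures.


sag = 338.0710 * 1.3720^2 / (8 * 16333.1090)
sag = 0.004870 m


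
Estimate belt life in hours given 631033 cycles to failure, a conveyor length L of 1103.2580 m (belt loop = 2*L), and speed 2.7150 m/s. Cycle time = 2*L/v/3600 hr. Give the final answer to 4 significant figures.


cycle_time = 2 * 1103.2580 / 2.7150 / 3600 = 0.225754 hr
life = 631033 * 0.225754 = 142500 hours


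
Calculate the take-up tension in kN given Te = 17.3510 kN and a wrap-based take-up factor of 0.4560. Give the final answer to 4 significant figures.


T_tu = 17.3510 * 0.4560
T_tu = 7.912 kN


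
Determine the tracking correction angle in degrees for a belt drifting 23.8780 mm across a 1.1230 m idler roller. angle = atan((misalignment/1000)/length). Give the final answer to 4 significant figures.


misalign_m = 23.8780 / 1000 = 0.023878 m
angle = atan(0.023878 / 1.1230)
angle = 1.218 deg


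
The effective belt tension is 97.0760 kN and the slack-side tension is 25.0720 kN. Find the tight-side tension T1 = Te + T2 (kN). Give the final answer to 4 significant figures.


T1 = Te + T2 = 97.0760 + 25.0720
T1 = 122.1 kN


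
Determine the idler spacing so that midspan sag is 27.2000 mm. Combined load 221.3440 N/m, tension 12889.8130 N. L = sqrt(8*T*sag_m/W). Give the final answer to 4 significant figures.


sag = 27.2000/1000 = 0.027200 m
L = sqrt(8 * 12889.8130 * 0.027200 / 221.3440)
L = 3.560 m


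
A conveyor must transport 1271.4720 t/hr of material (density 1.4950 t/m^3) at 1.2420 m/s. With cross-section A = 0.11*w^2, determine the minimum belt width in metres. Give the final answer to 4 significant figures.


A_req = 1271.4720 / (1.2420 * 1.4950 * 3600) = 0.190214 m^2
w = sqrt(0.190214 / 0.11)
w = 1.315 m


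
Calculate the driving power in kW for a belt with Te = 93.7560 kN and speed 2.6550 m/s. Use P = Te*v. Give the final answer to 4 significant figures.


P = Te * v = 93.7560 * 2.6550
P = 248.9 kW


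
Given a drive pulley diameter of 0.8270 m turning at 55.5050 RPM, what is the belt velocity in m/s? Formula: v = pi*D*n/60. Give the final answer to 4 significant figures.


v = pi * 0.8270 * 55.5050 / 60
v = 2.403 m/s


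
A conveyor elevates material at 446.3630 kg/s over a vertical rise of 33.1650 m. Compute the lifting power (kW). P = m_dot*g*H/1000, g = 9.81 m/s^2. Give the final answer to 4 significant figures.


P = 446.3630 * 9.81 * 33.1650 / 1000
P = 145.2 kW


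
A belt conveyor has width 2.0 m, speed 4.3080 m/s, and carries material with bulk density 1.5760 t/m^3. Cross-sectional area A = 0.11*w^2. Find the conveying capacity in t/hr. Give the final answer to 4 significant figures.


A = 0.11 * 2.0^2 = 0.44 m^2
C = 0.44 * 4.3080 * 1.5760 * 3600
C = 10750 t/hr


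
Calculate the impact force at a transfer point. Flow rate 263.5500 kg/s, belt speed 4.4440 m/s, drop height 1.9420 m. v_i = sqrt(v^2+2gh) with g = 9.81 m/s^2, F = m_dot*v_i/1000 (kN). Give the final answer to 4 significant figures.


v_i = sqrt(4.4440^2 + 2*9.81*1.9420) = 7.606 m/s
F = 263.5500 * 7.606 / 1000
F = 2.005 kN


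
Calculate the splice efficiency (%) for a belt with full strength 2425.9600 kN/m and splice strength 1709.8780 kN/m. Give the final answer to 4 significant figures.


Eff = 1709.8780 / 2425.9600 * 100
Eff = 70.48 %


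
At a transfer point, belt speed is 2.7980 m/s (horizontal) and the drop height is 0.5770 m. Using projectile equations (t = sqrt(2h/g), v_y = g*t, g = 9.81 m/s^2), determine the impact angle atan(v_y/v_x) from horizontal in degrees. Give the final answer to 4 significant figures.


t = sqrt(2*0.5770/9.81) = 0.34298 s
v_y = 9.81 * 0.34298 = 3.36463 m/s
angle = atan(3.36463 / 2.7980) = 50.25 deg


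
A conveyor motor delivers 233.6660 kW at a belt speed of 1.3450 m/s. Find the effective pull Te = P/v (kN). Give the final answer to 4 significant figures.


Te = P / v = 233.6660 / 1.3450
Te = 173.7 kN


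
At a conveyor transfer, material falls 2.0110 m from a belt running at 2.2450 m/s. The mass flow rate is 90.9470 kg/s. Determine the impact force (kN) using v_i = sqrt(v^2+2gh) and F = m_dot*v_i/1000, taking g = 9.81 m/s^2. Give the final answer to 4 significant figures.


v_i = sqrt(2.2450^2 + 2*9.81*2.0110) = 6.67052 m/s
F = 90.9470 * 6.67052 / 1000
F = 0.6067 kN


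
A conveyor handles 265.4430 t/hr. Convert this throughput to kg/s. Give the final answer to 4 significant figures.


m_dot = 265.4430 * 1000 / 3600
m_dot = 73.73 kg/s


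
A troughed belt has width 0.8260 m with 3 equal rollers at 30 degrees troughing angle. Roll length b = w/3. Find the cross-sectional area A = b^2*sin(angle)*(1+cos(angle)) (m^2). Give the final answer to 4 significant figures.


b = 0.8260/3 = 0.275333 m
A = 0.275333^2 * sin(30 deg) * (1 + cos(30 deg))
A = 0.07073 m^2


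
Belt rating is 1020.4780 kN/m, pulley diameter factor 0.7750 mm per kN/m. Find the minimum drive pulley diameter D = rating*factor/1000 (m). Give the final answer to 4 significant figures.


D = 1020.4780 * 0.7750 / 1000
D = 0.7909 m


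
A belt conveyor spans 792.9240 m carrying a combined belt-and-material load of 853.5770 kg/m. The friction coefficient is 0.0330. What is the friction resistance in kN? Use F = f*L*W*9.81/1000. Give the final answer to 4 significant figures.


F = 0.0330 * 792.9240 * 853.5770 * 9.81 / 1000
F = 219.1 kN


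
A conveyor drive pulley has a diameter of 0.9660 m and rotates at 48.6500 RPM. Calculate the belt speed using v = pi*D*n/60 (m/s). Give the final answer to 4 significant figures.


v = pi * 0.9660 * 48.6500 / 60
v = 2.461 m/s


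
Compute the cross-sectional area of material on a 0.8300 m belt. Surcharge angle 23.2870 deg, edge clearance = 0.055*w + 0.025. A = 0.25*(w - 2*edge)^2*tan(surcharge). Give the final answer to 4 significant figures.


edge = 0.055*0.8300 + 0.025 = 0.07065 m
ew = 0.8300 - 2*0.07065 = 0.6887 m
A = 0.25 * 0.6887^2 * tan(23.2870 deg)
A = 0.05104 m^2


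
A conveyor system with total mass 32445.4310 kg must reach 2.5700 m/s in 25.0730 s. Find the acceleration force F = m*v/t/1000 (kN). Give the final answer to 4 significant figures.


F = 32445.4310 * 2.5700 / 25.0730 / 1000
F = 3.326 kN


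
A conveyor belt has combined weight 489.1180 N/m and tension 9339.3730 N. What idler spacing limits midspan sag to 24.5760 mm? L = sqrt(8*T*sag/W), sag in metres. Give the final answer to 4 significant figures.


sag = 24.5760/1000 = 0.024576 m
L = sqrt(8 * 9339.3730 * 0.024576 / 489.1180)
L = 1.938 m


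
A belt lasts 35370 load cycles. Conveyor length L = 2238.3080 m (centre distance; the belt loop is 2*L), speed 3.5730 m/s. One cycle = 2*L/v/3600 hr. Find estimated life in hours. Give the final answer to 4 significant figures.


cycle_time = 2 * 2238.3080 / 3.5730 / 3600 = 0.348028 hr
life = 35370 * 0.348028 = 12310 hours


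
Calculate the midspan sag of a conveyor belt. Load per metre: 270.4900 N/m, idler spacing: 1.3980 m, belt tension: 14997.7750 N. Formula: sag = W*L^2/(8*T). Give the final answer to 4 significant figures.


sag = 270.4900 * 1.3980^2 / (8 * 14997.7750)
sag = 0.004406 m


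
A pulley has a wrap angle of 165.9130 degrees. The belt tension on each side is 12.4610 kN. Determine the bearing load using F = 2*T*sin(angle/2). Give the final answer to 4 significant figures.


F = 2 * 12.4610 * sin(165.9130/2 deg)
F = 24.73 kN


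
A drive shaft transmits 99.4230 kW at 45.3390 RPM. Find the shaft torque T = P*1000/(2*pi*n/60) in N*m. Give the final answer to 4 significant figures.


omega = 2*pi*45.3390/60 = 4.74789 rad/s
T = 99.4230*1000 / 4.74789
T = 20940 N*m


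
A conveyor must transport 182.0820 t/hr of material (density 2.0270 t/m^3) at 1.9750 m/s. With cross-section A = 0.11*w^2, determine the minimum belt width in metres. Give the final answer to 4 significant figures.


A_req = 182.0820 / (1.9750 * 2.0270 * 3600) = 0.0126341 m^2
w = sqrt(0.0126341 / 0.11)
w = 0.3389 m


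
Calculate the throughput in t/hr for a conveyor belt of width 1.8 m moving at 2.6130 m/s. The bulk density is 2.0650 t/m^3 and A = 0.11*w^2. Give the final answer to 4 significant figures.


A = 0.11 * 1.8^2 = 0.3564 m^2
C = 0.3564 * 2.6130 * 2.0650 * 3600
C = 6923 t/hr


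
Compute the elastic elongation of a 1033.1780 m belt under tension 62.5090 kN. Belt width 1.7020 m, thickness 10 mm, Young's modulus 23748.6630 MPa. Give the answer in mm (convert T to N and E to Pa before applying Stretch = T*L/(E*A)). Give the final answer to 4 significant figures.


A = 1.7020 * 0.01 = 0.01702 m^2
Stretch = 62.5090*1000 * 1033.1780 / (23748.6630e6 * 0.01702) * 1000
Stretch = 159.8 mm


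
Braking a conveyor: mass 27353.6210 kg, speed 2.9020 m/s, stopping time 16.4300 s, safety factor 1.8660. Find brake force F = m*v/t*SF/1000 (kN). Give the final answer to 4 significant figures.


F = 27353.6210 * 2.9020 / 16.4300 * 1.8660 / 1000
F = 9.015 kN


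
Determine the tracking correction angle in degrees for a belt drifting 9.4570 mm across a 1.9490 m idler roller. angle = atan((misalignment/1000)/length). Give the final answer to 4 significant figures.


misalign_m = 9.4570 / 1000 = 0.009457 m
angle = atan(0.009457 / 1.9490)
angle = 0.2780 deg


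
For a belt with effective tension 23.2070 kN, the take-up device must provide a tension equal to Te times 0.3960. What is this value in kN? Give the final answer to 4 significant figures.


T_tu = 23.2070 * 0.3960
T_tu = 9.190 kN


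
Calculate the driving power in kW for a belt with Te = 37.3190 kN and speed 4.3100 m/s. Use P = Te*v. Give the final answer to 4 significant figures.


P = Te * v = 37.3190 * 4.3100
P = 160.8 kW


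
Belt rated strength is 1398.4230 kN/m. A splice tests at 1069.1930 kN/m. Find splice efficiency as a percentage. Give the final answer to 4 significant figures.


Eff = 1069.1930 / 1398.4230 * 100
Eff = 76.46 %


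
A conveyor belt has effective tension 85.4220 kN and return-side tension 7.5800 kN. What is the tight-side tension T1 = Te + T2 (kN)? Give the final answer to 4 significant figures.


T1 = Te + T2 = 85.4220 + 7.5800
T1 = 93.00 kN


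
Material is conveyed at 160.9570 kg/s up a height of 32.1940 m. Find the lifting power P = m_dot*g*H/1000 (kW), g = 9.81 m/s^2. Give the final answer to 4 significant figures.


P = 160.9570 * 9.81 * 32.1940 / 1000
P = 50.83 kW


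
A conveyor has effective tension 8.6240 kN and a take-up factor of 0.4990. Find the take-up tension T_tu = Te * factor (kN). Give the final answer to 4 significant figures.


T_tu = 8.6240 * 0.4990
T_tu = 4.303 kN


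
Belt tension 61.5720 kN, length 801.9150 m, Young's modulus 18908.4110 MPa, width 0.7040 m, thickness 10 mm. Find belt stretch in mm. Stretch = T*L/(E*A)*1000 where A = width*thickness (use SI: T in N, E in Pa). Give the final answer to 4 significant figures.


A = 0.7040 * 0.01 = 0.00704 m^2
Stretch = 61.5720*1000 * 801.9150 / (18908.4110e6 * 0.00704) * 1000
Stretch = 370.9 mm


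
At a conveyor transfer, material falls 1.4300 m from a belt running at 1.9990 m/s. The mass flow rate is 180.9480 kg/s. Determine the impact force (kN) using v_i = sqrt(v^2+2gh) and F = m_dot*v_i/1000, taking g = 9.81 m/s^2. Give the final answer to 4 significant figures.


v_i = sqrt(1.9990^2 + 2*9.81*1.4300) = 5.6615 m/s
F = 180.9480 * 5.6615 / 1000
F = 1.024 kN


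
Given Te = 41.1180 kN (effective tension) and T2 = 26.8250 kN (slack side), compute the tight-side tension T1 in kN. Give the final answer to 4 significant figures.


T1 = Te + T2 = 41.1180 + 26.8250
T1 = 67.94 kN


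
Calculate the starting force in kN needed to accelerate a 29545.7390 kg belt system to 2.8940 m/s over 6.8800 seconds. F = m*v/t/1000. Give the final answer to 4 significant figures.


F = 29545.7390 * 2.8940 / 6.8800 / 1000
F = 12.43 kN


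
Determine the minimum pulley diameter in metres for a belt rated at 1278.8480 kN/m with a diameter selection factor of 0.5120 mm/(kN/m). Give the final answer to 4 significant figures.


D = 1278.8480 * 0.5120 / 1000
D = 0.6548 m


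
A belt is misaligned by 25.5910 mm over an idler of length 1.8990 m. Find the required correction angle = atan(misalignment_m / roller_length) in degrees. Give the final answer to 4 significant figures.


misalign_m = 25.5910 / 1000 = 0.025591 m
angle = atan(0.025591 / 1.8990)
angle = 0.7721 deg


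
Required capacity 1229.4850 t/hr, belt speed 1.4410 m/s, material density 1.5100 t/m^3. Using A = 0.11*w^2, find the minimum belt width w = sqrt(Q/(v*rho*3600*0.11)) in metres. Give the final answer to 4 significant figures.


A_req = 1229.4850 / (1.4410 * 1.5100 * 3600) = 0.156957 m^2
w = sqrt(0.156957 / 0.11)
w = 1.195 m


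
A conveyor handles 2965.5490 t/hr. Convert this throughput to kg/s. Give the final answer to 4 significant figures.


m_dot = 2965.5490 * 1000 / 3600
m_dot = 823.8 kg/s


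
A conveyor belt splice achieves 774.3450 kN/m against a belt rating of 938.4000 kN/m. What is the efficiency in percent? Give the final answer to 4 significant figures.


Eff = 774.3450 / 938.4000 * 100
Eff = 82.52 %


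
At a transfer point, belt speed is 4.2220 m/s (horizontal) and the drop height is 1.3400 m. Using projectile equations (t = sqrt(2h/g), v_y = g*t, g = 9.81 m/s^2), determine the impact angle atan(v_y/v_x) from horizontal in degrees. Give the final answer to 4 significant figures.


t = sqrt(2*1.3400/9.81) = 0.522676 s
v_y = 9.81 * 0.522676 = 5.12745 m/s
angle = atan(5.12745 / 4.2220) = 50.53 deg


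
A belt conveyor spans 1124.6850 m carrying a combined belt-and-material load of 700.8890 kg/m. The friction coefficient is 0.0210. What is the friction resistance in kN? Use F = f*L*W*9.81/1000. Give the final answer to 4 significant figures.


F = 0.0210 * 1124.6850 * 700.8890 * 9.81 / 1000
F = 162.4 kN


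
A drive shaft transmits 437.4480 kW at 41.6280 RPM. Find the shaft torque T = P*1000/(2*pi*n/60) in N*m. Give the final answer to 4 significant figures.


omega = 2*pi*41.6280/60 = 4.35927 rad/s
T = 437.4480*1000 / 4.35927
T = 100300 N*m


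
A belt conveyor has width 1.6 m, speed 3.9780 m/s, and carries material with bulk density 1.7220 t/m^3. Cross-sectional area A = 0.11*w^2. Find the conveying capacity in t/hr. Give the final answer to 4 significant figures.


A = 0.11 * 1.6^2 = 0.2816 m^2
C = 0.2816 * 3.9780 * 1.7220 * 3600
C = 6944 t/hr


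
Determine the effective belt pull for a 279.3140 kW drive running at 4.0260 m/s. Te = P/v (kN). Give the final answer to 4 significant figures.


Te = P / v = 279.3140 / 4.0260
Te = 69.38 kN


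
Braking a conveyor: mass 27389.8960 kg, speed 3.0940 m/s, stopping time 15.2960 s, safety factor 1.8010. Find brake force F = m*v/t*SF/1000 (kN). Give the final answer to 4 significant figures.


F = 27389.8960 * 3.0940 / 15.2960 * 1.8010 / 1000
F = 9.978 kN


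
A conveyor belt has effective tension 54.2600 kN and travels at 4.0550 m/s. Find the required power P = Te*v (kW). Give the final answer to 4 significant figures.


P = Te * v = 54.2600 * 4.0550
P = 220.0 kW


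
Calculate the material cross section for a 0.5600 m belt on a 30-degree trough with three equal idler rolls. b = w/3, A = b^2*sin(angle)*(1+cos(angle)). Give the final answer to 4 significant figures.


b = 0.5600/3 = 0.186667 m
A = 0.186667^2 * sin(30 deg) * (1 + cos(30 deg))
A = 0.03251 m^2


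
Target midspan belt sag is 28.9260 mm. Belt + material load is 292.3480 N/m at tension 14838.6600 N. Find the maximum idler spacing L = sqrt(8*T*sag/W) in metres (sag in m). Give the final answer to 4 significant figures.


sag = 28.9260/1000 = 0.028926 m
L = sqrt(8 * 14838.6600 * 0.028926 / 292.3480)
L = 3.427 m


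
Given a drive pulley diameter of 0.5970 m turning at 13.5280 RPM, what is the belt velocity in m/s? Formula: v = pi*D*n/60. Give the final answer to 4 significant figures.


v = pi * 0.5970 * 13.5280 / 60
v = 0.4229 m/s


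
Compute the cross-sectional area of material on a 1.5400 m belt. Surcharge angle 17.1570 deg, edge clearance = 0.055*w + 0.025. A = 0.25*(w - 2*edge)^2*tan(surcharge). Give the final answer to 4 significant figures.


edge = 0.055*1.5400 + 0.025 = 0.1097 m
ew = 1.5400 - 2*0.1097 = 1.3206 m
A = 0.25 * 1.3206^2 * tan(17.1570 deg)
A = 0.1346 m^2


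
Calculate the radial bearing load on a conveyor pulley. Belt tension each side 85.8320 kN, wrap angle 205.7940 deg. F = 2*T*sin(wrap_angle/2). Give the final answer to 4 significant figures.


F = 2 * 85.8320 * sin(205.7940/2 deg)
F = 167.3 kN


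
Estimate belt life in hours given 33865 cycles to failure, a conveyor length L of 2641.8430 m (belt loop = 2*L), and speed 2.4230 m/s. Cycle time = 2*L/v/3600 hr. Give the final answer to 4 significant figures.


cycle_time = 2 * 2641.8430 / 2.4230 / 3600 = 0.605733 hr
life = 33865 * 0.605733 = 20510 hours


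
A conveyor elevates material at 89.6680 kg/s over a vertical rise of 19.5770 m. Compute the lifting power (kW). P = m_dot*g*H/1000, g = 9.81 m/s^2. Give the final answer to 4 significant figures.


P = 89.6680 * 9.81 * 19.5770 / 1000
P = 17.22 kW


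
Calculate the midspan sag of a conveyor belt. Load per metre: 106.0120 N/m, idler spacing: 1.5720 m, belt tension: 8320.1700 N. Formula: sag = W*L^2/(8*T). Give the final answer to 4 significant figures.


sag = 106.0120 * 1.5720^2 / (8 * 8320.1700)
sag = 0.003936 m


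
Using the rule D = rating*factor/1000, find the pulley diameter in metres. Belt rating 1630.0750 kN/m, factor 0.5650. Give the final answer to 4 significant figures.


D = 1630.0750 * 0.5650 / 1000
D = 0.9210 m


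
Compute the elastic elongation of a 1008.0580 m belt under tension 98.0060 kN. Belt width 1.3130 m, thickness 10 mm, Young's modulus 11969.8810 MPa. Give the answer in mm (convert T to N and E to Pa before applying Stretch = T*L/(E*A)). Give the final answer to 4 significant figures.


A = 1.3130 * 0.01 = 0.01313 m^2
Stretch = 98.0060*1000 * 1008.0580 / (11969.8810e6 * 0.01313) * 1000
Stretch = 628.6 mm


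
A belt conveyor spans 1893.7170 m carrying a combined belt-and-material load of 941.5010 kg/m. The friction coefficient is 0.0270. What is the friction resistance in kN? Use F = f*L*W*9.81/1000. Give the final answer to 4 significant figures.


F = 0.0270 * 1893.7170 * 941.5010 * 9.81 / 1000
F = 472.2 kN


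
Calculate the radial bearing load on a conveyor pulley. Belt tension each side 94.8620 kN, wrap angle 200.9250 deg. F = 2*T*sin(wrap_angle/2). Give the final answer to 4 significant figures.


F = 2 * 94.8620 * sin(200.9250/2 deg)
F = 186.6 kN


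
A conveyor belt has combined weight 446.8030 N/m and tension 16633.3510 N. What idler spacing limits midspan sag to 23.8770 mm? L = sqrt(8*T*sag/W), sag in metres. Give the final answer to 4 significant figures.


sag = 23.8770/1000 = 0.023877 m
L = sqrt(8 * 16633.3510 * 0.023877 / 446.8030)
L = 2.667 m


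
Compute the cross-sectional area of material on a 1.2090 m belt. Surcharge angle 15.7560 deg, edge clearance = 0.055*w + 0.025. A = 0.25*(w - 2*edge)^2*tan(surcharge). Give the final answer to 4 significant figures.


edge = 0.055*1.2090 + 0.025 = 0.091495 m
ew = 1.2090 - 2*0.091495 = 1.02601 m
A = 0.25 * 1.02601^2 * tan(15.7560 deg)
A = 0.07425 m^2


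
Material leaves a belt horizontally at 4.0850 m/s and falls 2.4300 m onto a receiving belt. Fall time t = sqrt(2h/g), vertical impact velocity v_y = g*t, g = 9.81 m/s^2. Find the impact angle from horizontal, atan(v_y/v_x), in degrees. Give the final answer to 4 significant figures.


t = sqrt(2*2.4300/9.81) = 0.703856 s
v_y = 9.81 * 0.703856 = 6.90483 m/s
angle = atan(6.90483 / 4.0850) = 59.39 deg


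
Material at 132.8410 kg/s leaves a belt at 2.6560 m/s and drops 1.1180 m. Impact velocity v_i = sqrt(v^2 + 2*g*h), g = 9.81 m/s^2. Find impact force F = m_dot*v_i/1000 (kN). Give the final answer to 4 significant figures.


v_i = sqrt(2.6560^2 + 2*9.81*1.1180) = 5.38419 m/s
F = 132.8410 * 5.38419 / 1000
F = 0.7152 kN


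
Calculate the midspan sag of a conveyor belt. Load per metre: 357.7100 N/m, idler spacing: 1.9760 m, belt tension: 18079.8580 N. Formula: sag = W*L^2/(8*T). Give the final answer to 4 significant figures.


sag = 357.7100 * 1.9760^2 / (8 * 18079.8580)
sag = 0.009657 m


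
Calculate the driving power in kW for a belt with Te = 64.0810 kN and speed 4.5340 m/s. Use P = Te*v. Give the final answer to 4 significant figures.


P = Te * v = 64.0810 * 4.5340
P = 290.5 kW


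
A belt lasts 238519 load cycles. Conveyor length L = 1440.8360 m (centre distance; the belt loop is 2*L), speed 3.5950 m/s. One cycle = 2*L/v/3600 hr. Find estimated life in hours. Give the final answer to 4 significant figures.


cycle_time = 2 * 1440.8360 / 3.5950 / 3600 = 0.22266 hr
life = 238519 * 0.22266 = 53110 hours


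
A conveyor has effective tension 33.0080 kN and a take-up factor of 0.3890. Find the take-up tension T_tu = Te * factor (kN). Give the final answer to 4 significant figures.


T_tu = 33.0080 * 0.3890
T_tu = 12.84 kN


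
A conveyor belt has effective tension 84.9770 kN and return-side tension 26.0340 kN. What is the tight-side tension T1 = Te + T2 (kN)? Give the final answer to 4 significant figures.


T1 = Te + T2 = 84.9770 + 26.0340
T1 = 111.0 kN


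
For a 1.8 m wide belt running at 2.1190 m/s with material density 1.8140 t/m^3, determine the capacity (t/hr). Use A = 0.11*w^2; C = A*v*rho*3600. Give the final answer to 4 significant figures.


A = 0.11 * 1.8^2 = 0.3564 m^2
C = 0.3564 * 2.1190 * 1.8140 * 3600
C = 4932 t/hr


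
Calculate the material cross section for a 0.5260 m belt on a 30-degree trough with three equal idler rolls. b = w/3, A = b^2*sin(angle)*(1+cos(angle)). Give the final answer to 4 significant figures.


b = 0.5260/3 = 0.175333 m
A = 0.175333^2 * sin(30 deg) * (1 + cos(30 deg))
A = 0.02868 m^2


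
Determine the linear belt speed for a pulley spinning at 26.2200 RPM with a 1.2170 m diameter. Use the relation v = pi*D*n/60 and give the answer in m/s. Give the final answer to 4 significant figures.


v = pi * 1.2170 * 26.2200 / 60
v = 1.671 m/s


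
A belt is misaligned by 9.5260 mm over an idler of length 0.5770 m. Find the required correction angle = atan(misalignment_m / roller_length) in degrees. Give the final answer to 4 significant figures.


misalign_m = 9.5260 / 1000 = 0.009526 m
angle = atan(0.009526 / 0.5770)
angle = 0.9458 deg


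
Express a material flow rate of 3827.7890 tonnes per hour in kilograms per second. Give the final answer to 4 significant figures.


m_dot = 3827.7890 * 1000 / 3600
m_dot = 1063 kg/s


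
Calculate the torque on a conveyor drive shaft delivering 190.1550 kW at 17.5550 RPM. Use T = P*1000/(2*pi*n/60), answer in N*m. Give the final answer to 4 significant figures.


omega = 2*pi*17.5550/60 = 1.83836 rad/s
T = 190.1550*1000 / 1.83836
T = 103400 N*m


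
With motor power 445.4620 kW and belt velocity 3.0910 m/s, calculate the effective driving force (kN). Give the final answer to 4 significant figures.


Te = P / v = 445.4620 / 3.0910
Te = 144.1 kN


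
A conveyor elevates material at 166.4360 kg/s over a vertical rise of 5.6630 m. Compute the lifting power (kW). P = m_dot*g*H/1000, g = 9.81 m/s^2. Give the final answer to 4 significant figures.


P = 166.4360 * 9.81 * 5.6630 / 1000
P = 9.246 kW


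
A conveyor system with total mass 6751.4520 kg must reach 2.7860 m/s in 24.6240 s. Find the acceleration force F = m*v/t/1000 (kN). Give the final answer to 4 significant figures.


F = 6751.4520 * 2.7860 / 24.6240 / 1000
F = 0.7639 kN


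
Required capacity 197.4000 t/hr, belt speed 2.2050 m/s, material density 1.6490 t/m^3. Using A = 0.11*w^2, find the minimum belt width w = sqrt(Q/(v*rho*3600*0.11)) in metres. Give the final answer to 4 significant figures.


A_req = 197.4000 / (2.2050 * 1.6490 * 3600) = 0.0150805 m^2
w = sqrt(0.0150805 / 0.11)
w = 0.3703 m


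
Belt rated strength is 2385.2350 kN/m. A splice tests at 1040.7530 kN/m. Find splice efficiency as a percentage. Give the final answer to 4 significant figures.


Eff = 1040.7530 / 2385.2350 * 100
Eff = 43.63 %


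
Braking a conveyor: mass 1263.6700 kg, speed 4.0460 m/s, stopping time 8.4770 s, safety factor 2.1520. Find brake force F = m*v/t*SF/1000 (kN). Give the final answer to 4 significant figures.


F = 1263.6700 * 4.0460 / 8.4770 * 2.1520 / 1000
F = 1.298 kN


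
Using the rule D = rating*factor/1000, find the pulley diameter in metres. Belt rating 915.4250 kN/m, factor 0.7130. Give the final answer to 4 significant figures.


D = 915.4250 * 0.7130 / 1000
D = 0.6527 m


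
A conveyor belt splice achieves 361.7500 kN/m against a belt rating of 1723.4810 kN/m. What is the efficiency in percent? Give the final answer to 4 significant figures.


Eff = 361.7500 / 1723.4810 * 100
Eff = 20.99 %


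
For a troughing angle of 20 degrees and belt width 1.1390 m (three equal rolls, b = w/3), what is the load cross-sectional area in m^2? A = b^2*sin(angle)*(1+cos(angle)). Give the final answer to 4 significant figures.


b = 1.1390/3 = 0.379667 m
A = 0.379667^2 * sin(20 deg) * (1 + cos(20 deg))
A = 0.09563 m^2


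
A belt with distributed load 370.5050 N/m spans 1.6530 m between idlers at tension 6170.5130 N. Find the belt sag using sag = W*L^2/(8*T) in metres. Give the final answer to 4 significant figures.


sag = 370.5050 * 1.6530^2 / (8 * 6170.5130)
sag = 0.02051 m


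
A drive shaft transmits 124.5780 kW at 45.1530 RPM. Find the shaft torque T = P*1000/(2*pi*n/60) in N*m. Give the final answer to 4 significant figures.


omega = 2*pi*45.1530/60 = 4.72841 rad/s
T = 124.5780*1000 / 4.72841
T = 26350 N*m


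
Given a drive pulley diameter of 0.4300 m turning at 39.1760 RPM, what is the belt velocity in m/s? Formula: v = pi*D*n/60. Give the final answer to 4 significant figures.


v = pi * 0.4300 * 39.1760 / 60
v = 0.8820 m/s


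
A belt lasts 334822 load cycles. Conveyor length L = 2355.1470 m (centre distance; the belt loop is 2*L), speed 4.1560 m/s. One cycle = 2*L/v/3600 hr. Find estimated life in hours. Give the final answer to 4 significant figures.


cycle_time = 2 * 2355.1470 / 4.1560 / 3600 = 0.314826 hr
life = 334822 * 0.314826 = 105400 hours


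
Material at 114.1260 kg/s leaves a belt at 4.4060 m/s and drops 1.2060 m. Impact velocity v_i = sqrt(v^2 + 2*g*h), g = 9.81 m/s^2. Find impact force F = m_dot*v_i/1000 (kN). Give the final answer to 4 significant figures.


v_i = sqrt(4.4060^2 + 2*9.81*1.2060) = 6.56312 m/s
F = 114.1260 * 6.56312 / 1000
F = 0.7490 kN


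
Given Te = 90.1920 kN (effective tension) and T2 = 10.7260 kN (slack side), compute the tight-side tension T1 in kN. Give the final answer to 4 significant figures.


T1 = Te + T2 = 90.1920 + 10.7260
T1 = 100.9 kN


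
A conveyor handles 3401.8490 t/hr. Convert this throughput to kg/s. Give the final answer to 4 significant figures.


m_dot = 3401.8490 * 1000 / 3600
m_dot = 945.0 kg/s


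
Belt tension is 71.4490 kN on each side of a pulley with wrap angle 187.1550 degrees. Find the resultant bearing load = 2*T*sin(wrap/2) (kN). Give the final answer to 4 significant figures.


F = 2 * 71.4490 * sin(187.1550/2 deg)
F = 142.6 kN


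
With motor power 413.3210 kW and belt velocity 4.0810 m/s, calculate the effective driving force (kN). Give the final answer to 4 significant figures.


Te = P / v = 413.3210 / 4.0810
Te = 101.3 kN


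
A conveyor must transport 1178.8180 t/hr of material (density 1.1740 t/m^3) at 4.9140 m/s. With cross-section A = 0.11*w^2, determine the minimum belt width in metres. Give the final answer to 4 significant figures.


A_req = 1178.8180 / (4.9140 * 1.1740 * 3600) = 0.0567598 m^2
w = sqrt(0.0567598 / 0.11)
w = 0.7183 m


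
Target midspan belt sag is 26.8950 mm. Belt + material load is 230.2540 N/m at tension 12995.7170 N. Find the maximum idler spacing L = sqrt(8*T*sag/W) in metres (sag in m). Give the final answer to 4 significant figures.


sag = 26.8950/1000 = 0.026895 m
L = sqrt(8 * 12995.7170 * 0.026895 / 230.2540)
L = 3.485 m


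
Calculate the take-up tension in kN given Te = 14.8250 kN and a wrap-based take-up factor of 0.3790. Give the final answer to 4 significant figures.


T_tu = 14.8250 * 0.3790
T_tu = 5.619 kN


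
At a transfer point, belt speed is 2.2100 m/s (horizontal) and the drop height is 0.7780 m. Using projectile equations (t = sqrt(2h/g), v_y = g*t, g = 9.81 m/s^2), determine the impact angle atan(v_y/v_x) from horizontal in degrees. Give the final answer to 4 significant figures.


t = sqrt(2*0.7780/9.81) = 0.398263 s
v_y = 9.81 * 0.398263 = 3.90696 m/s
angle = atan(3.90696 / 2.2100) = 60.51 deg


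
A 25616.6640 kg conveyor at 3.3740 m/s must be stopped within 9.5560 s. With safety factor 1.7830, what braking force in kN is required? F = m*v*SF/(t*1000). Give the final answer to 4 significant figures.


F = 25616.6640 * 3.3740 / 9.5560 * 1.7830 / 1000
F = 16.13 kN


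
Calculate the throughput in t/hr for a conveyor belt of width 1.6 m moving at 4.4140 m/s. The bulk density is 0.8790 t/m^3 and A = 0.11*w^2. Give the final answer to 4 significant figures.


A = 0.11 * 1.6^2 = 0.2816 m^2
C = 0.2816 * 4.4140 * 0.8790 * 3600
C = 3933 t/hr
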